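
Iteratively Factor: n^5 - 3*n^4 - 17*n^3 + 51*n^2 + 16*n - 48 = (n - 1)*(n^4 - 2*n^3 - 19*n^2 + 32*n + 48) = (n - 3)*(n - 1)*(n^3 + n^2 - 16*n - 16) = (n - 3)*(n - 1)*(n + 1)*(n^2 - 16) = (n - 3)*(n - 1)*(n + 1)*(n + 4)*(n - 4)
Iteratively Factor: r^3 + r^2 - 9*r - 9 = (r - 3)*(r^2 + 4*r + 3) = (r - 3)*(r + 3)*(r + 1)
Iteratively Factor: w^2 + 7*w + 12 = (w + 3)*(w + 4)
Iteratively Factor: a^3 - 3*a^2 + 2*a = (a - 1)*(a^2 - 2*a) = a*(a - 1)*(a - 2)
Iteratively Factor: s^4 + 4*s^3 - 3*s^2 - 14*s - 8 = (s + 1)*(s^3 + 3*s^2 - 6*s - 8) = (s - 2)*(s + 1)*(s^2 + 5*s + 4) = (s - 2)*(s + 1)*(s + 4)*(s + 1)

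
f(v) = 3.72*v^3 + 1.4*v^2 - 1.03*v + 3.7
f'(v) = 11.16*v^2 + 2.8*v - 1.03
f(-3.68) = -158.94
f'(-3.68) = 139.80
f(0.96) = 7.29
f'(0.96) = 11.94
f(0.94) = 7.06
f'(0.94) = 11.46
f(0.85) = 6.12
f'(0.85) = 9.41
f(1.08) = 8.91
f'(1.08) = 15.01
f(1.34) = 13.78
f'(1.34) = 22.76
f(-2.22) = -27.81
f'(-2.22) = 47.75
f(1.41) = 15.46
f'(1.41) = 25.11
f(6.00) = 851.44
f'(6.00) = 417.53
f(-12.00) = -6210.50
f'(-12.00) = 1572.41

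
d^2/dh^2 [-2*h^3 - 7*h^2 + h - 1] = -12*h - 14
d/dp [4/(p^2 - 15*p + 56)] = 4*(15 - 2*p)/(p^2 - 15*p + 56)^2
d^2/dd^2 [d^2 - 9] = 2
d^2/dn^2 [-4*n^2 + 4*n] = -8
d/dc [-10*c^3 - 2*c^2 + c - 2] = -30*c^2 - 4*c + 1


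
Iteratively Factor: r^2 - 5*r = (r)*(r - 5)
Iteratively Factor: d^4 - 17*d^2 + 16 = (d + 4)*(d^3 - 4*d^2 - d + 4) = (d - 4)*(d + 4)*(d^2 - 1) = (d - 4)*(d + 1)*(d + 4)*(d - 1)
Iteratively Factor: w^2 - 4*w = (w)*(w - 4)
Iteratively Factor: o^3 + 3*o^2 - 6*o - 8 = (o + 1)*(o^2 + 2*o - 8) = (o + 1)*(o + 4)*(o - 2)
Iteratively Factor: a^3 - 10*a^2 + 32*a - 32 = (a - 2)*(a^2 - 8*a + 16) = (a - 4)*(a - 2)*(a - 4)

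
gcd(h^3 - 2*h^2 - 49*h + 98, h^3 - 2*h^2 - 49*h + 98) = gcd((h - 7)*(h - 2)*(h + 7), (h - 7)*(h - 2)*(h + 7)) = h^3 - 2*h^2 - 49*h + 98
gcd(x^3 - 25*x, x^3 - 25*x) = x^3 - 25*x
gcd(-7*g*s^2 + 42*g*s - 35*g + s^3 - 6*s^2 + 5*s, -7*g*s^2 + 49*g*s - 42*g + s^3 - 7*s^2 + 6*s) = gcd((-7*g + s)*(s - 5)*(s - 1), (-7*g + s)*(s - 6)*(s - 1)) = -7*g*s + 7*g + s^2 - s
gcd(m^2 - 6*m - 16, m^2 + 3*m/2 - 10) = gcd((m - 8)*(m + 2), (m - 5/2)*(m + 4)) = 1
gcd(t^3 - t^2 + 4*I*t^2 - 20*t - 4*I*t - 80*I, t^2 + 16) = t + 4*I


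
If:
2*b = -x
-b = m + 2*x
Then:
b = -x/2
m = -3*x/2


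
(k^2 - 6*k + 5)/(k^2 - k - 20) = (k - 1)/(k + 4)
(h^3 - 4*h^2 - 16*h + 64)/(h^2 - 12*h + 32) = (h^2 - 16)/(h - 8)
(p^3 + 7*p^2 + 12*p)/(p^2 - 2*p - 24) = p*(p + 3)/(p - 6)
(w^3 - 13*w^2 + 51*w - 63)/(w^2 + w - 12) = (w^2 - 10*w + 21)/(w + 4)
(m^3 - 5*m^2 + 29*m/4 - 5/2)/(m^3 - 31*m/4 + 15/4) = (m - 2)/(m + 3)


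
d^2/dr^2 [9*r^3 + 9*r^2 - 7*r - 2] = 54*r + 18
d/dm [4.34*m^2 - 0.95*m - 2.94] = 8.68*m - 0.95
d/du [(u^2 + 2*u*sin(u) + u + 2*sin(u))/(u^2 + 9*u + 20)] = (-(2*u + 9)*(u^2 + 2*u*sin(u) + u + 2*sin(u)) + (u^2 + 9*u + 20)*(2*u*cos(u) + 2*u + 2*sqrt(2)*sin(u + pi/4) + 1))/(u^2 + 9*u + 20)^2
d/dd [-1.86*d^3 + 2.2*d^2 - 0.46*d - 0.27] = -5.58*d^2 + 4.4*d - 0.46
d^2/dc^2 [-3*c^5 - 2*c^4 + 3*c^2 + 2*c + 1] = -60*c^3 - 24*c^2 + 6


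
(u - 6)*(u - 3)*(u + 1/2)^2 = u^4 - 8*u^3 + 37*u^2/4 + 63*u/4 + 9/2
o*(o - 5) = o^2 - 5*o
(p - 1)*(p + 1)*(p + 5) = p^3 + 5*p^2 - p - 5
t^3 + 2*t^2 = t^2*(t + 2)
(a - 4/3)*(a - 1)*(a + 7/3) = a^3 - 37*a/9 + 28/9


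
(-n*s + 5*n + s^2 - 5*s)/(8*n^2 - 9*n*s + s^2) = (s - 5)/(-8*n + s)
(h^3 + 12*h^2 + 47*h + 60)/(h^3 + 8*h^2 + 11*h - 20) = (h + 3)/(h - 1)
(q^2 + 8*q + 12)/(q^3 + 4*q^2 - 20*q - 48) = 1/(q - 4)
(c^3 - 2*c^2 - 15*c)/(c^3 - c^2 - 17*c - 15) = c/(c + 1)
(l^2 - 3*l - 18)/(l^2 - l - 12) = (l - 6)/(l - 4)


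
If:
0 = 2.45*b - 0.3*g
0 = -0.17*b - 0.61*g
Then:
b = 0.00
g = 0.00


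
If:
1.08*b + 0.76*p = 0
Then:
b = -0.703703703703704*p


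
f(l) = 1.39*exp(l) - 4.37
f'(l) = 1.39*exp(l)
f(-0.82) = -3.76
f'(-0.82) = 0.61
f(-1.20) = -3.95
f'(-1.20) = 0.42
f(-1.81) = -4.14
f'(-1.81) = 0.23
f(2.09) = 6.87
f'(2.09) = 11.24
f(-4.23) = -4.35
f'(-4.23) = 0.02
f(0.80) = -1.28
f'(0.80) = 3.09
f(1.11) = -0.15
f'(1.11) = 4.22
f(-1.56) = -4.08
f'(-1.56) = 0.29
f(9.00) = 11258.92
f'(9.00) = 11263.29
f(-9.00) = -4.37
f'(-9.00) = 0.00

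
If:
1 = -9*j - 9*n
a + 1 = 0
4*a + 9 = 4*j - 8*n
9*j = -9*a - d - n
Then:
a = -1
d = 172/27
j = 37/108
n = -49/108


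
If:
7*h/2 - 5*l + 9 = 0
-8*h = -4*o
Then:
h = o/2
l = 7*o/20 + 9/5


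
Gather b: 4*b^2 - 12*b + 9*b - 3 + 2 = 4*b^2 - 3*b - 1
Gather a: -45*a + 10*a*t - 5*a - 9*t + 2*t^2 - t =a*(10*t - 50) + 2*t^2 - 10*t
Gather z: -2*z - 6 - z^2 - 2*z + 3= -z^2 - 4*z - 3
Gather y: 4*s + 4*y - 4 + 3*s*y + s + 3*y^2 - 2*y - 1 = 5*s + 3*y^2 + y*(3*s + 2) - 5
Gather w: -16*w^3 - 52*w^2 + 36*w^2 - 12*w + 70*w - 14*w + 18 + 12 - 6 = -16*w^3 - 16*w^2 + 44*w + 24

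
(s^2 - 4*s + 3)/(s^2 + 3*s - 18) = (s - 1)/(s + 6)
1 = 1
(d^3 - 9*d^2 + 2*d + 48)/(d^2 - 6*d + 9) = (d^2 - 6*d - 16)/(d - 3)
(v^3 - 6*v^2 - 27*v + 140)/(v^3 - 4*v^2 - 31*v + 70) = (v - 4)/(v - 2)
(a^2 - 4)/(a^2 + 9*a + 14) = (a - 2)/(a + 7)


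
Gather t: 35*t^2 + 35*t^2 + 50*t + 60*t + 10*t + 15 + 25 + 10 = 70*t^2 + 120*t + 50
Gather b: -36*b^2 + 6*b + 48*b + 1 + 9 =-36*b^2 + 54*b + 10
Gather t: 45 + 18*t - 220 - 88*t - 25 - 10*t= -80*t - 200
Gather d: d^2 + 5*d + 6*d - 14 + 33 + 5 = d^2 + 11*d + 24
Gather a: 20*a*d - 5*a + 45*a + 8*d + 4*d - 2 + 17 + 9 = a*(20*d + 40) + 12*d + 24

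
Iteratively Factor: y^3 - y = (y - 1)*(y^2 + y) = y*(y - 1)*(y + 1)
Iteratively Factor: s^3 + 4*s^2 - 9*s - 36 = (s - 3)*(s^2 + 7*s + 12) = (s - 3)*(s + 3)*(s + 4)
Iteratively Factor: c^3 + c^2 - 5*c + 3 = (c - 1)*(c^2 + 2*c - 3) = (c - 1)*(c + 3)*(c - 1)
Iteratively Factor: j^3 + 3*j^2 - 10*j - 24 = (j + 2)*(j^2 + j - 12) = (j + 2)*(j + 4)*(j - 3)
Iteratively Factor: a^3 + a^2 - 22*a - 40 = (a + 4)*(a^2 - 3*a - 10) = (a + 2)*(a + 4)*(a - 5)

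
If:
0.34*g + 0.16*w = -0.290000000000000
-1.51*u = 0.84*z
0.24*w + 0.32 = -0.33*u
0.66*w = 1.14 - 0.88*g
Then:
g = -4.47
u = -6.56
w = 7.69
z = 11.80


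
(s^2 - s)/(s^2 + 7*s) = (s - 1)/(s + 7)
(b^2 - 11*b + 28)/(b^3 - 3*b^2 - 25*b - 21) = (b - 4)/(b^2 + 4*b + 3)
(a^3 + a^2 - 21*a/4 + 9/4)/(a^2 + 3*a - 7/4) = (2*a^2 + 3*a - 9)/(2*a + 7)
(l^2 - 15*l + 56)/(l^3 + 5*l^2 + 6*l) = (l^2 - 15*l + 56)/(l*(l^2 + 5*l + 6))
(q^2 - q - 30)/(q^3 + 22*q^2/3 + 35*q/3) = 3*(q - 6)/(q*(3*q + 7))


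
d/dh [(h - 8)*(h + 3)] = 2*h - 5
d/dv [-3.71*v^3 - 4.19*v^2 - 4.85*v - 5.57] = -11.13*v^2 - 8.38*v - 4.85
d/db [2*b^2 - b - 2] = 4*b - 1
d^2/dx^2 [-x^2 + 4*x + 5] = -2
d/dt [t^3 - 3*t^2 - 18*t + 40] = 3*t^2 - 6*t - 18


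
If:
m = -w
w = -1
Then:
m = 1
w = -1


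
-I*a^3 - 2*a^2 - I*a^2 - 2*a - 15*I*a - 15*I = (a - 5*I)*(a + 3*I)*(-I*a - I)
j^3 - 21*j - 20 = (j - 5)*(j + 1)*(j + 4)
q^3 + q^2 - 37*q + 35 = (q - 5)*(q - 1)*(q + 7)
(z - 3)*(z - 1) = z^2 - 4*z + 3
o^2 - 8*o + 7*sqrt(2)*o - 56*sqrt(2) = (o - 8)*(o + 7*sqrt(2))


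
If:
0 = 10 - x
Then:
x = 10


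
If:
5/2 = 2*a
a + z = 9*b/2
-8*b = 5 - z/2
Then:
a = 5/4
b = -45/46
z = -130/23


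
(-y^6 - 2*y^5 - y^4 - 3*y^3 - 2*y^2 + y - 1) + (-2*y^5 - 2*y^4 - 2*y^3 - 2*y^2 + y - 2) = -y^6 - 4*y^5 - 3*y^4 - 5*y^3 - 4*y^2 + 2*y - 3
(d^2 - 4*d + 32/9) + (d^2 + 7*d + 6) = 2*d^2 + 3*d + 86/9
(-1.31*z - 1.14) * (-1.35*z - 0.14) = 1.7685*z^2 + 1.7224*z + 0.1596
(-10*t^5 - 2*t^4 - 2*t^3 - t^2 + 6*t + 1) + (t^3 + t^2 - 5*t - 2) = -10*t^5 - 2*t^4 - t^3 + t - 1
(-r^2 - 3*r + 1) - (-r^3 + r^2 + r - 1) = r^3 - 2*r^2 - 4*r + 2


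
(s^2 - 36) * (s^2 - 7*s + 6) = s^4 - 7*s^3 - 30*s^2 + 252*s - 216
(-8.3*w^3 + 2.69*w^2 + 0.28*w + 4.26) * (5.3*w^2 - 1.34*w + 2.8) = -43.99*w^5 + 25.379*w^4 - 25.3606*w^3 + 29.7348*w^2 - 4.9244*w + 11.928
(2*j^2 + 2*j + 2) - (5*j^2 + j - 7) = -3*j^2 + j + 9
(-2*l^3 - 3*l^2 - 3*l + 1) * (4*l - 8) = -8*l^4 + 4*l^3 + 12*l^2 + 28*l - 8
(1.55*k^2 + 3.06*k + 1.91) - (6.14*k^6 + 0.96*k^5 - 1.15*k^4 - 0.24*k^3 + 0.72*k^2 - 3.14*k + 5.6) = -6.14*k^6 - 0.96*k^5 + 1.15*k^4 + 0.24*k^3 + 0.83*k^2 + 6.2*k - 3.69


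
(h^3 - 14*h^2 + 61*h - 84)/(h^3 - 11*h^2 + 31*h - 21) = (h - 4)/(h - 1)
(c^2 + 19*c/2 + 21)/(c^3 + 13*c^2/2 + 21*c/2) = (c + 6)/(c*(c + 3))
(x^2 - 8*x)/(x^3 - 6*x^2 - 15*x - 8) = x/(x^2 + 2*x + 1)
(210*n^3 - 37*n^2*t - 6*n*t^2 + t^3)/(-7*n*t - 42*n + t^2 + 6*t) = (-30*n^2 + n*t + t^2)/(t + 6)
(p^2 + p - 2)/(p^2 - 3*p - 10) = (p - 1)/(p - 5)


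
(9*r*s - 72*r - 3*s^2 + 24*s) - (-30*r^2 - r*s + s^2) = 30*r^2 + 10*r*s - 72*r - 4*s^2 + 24*s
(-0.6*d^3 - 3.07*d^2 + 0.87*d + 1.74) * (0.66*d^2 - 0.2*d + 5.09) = -0.396*d^5 - 1.9062*d^4 - 1.8658*d^3 - 14.6519*d^2 + 4.0803*d + 8.8566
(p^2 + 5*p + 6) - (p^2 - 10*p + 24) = 15*p - 18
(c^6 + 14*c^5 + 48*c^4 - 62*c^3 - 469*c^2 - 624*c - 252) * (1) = c^6 + 14*c^5 + 48*c^4 - 62*c^3 - 469*c^2 - 624*c - 252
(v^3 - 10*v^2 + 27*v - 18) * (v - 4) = v^4 - 14*v^3 + 67*v^2 - 126*v + 72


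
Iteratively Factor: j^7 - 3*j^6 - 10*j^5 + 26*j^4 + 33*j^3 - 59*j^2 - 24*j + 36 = (j + 2)*(j^6 - 5*j^5 + 26*j^3 - 19*j^2 - 21*j + 18) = (j - 3)*(j + 2)*(j^5 - 2*j^4 - 6*j^3 + 8*j^2 + 5*j - 6) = (j - 3)*(j + 1)*(j + 2)*(j^4 - 3*j^3 - 3*j^2 + 11*j - 6) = (j - 3)^2*(j + 1)*(j + 2)*(j^3 - 3*j + 2) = (j - 3)^2*(j - 1)*(j + 1)*(j + 2)*(j^2 + j - 2) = (j - 3)^2*(j - 1)^2*(j + 1)*(j + 2)*(j + 2)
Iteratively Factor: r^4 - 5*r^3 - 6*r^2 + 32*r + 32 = (r + 2)*(r^3 - 7*r^2 + 8*r + 16) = (r - 4)*(r + 2)*(r^2 - 3*r - 4) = (r - 4)*(r + 1)*(r + 2)*(r - 4)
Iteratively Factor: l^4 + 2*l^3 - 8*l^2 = (l + 4)*(l^3 - 2*l^2) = l*(l + 4)*(l^2 - 2*l) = l*(l - 2)*(l + 4)*(l)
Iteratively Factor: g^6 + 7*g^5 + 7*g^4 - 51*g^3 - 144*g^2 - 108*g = (g + 3)*(g^5 + 4*g^4 - 5*g^3 - 36*g^2 - 36*g) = g*(g + 3)*(g^4 + 4*g^3 - 5*g^2 - 36*g - 36) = g*(g + 2)*(g + 3)*(g^3 + 2*g^2 - 9*g - 18) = g*(g + 2)^2*(g + 3)*(g^2 - 9) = g*(g - 3)*(g + 2)^2*(g + 3)*(g + 3)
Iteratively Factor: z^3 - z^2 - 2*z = (z + 1)*(z^2 - 2*z) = z*(z + 1)*(z - 2)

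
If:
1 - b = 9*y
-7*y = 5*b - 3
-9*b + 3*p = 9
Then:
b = 10/19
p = 87/19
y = 1/19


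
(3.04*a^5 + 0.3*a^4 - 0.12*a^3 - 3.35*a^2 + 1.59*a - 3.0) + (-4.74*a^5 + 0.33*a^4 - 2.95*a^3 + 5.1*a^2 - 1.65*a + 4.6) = -1.7*a^5 + 0.63*a^4 - 3.07*a^3 + 1.75*a^2 - 0.0599999999999998*a + 1.6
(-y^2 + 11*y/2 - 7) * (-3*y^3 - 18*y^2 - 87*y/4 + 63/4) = 3*y^5 + 3*y^4/2 - 225*y^3/4 - 75*y^2/8 + 1911*y/8 - 441/4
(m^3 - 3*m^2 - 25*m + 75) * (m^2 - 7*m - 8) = m^5 - 10*m^4 - 12*m^3 + 274*m^2 - 325*m - 600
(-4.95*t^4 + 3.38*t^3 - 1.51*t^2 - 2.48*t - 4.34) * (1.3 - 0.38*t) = 1.881*t^5 - 7.7194*t^4 + 4.9678*t^3 - 1.0206*t^2 - 1.5748*t - 5.642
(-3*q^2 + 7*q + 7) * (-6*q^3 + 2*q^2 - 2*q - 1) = 18*q^5 - 48*q^4 - 22*q^3 + 3*q^2 - 21*q - 7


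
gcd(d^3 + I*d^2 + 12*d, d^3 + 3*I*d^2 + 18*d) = d^2 - 3*I*d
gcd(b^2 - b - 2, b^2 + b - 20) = 1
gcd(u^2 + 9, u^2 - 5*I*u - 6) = u - 3*I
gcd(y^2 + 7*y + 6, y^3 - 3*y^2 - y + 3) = y + 1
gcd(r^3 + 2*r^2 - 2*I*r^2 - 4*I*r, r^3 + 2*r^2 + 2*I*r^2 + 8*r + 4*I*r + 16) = r^2 + r*(2 - 2*I) - 4*I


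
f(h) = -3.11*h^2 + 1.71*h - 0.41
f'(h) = 1.71 - 6.22*h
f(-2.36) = -21.77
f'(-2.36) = 16.39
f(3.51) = -32.72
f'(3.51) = -20.12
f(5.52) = -85.73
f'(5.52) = -32.62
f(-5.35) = -98.57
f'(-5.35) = 34.99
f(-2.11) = -17.86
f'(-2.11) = 14.83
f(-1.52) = -10.19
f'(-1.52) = 11.16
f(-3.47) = -43.79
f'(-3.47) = 23.29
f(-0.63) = -2.72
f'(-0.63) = 5.63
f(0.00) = -0.41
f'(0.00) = 1.71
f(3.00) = -23.27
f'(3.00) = -16.95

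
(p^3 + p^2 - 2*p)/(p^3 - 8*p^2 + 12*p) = (p^2 + p - 2)/(p^2 - 8*p + 12)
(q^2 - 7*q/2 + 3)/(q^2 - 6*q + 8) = (q - 3/2)/(q - 4)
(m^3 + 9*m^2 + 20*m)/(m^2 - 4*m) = (m^2 + 9*m + 20)/(m - 4)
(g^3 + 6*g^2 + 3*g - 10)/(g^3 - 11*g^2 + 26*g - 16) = (g^2 + 7*g + 10)/(g^2 - 10*g + 16)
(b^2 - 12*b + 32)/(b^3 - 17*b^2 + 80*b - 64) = (b - 4)/(b^2 - 9*b + 8)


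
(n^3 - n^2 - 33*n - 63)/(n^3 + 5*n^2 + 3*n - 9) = (n - 7)/(n - 1)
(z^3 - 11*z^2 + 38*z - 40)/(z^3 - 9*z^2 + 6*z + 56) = (z^2 - 7*z + 10)/(z^2 - 5*z - 14)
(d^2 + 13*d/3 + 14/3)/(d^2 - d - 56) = (d^2 + 13*d/3 + 14/3)/(d^2 - d - 56)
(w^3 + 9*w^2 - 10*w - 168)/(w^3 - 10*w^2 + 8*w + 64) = (w^2 + 13*w + 42)/(w^2 - 6*w - 16)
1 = 1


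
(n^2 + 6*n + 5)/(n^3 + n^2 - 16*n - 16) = (n + 5)/(n^2 - 16)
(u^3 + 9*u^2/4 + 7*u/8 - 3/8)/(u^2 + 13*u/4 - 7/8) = (2*u^2 + 5*u + 3)/(2*u + 7)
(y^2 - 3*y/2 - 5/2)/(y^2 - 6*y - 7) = (y - 5/2)/(y - 7)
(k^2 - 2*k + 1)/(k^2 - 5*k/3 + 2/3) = 3*(k - 1)/(3*k - 2)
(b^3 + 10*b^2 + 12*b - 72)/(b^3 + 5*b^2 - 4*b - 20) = (b^2 + 12*b + 36)/(b^2 + 7*b + 10)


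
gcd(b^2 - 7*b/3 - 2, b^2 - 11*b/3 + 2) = b - 3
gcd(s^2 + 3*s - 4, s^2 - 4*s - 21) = 1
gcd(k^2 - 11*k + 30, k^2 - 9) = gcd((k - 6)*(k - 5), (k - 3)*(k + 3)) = 1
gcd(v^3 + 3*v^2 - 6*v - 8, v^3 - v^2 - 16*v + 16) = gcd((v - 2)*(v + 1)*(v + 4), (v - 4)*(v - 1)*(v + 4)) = v + 4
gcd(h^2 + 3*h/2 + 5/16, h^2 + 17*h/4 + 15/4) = h + 5/4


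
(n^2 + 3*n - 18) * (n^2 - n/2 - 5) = n^4 + 5*n^3/2 - 49*n^2/2 - 6*n + 90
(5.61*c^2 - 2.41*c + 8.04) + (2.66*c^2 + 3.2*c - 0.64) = 8.27*c^2 + 0.79*c + 7.4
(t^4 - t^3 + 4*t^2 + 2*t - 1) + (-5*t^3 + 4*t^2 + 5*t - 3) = t^4 - 6*t^3 + 8*t^2 + 7*t - 4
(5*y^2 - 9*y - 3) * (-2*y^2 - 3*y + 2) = -10*y^4 + 3*y^3 + 43*y^2 - 9*y - 6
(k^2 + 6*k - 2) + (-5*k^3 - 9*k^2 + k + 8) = -5*k^3 - 8*k^2 + 7*k + 6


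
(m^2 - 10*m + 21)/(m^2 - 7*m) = (m - 3)/m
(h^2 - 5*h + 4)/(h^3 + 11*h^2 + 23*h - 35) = (h - 4)/(h^2 + 12*h + 35)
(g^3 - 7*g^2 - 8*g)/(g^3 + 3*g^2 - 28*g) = (g^2 - 7*g - 8)/(g^2 + 3*g - 28)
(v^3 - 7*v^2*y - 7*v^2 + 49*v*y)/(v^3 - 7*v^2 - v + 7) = v*(v - 7*y)/(v^2 - 1)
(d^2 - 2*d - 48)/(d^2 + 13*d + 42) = (d - 8)/(d + 7)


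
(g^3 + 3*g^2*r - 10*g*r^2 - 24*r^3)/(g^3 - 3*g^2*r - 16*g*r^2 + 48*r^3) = (-g - 2*r)/(-g + 4*r)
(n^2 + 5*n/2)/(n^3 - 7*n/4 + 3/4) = 2*n*(2*n + 5)/(4*n^3 - 7*n + 3)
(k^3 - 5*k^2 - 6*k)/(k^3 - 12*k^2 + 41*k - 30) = k*(k + 1)/(k^2 - 6*k + 5)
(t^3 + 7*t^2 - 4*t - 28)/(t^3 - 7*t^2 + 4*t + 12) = (t^2 + 9*t + 14)/(t^2 - 5*t - 6)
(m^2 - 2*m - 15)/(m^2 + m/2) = 2*(m^2 - 2*m - 15)/(m*(2*m + 1))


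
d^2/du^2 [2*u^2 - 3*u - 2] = 4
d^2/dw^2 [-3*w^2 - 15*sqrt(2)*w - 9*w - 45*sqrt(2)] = -6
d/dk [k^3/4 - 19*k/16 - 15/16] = 3*k^2/4 - 19/16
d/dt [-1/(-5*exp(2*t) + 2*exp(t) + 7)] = (2 - 10*exp(t))*exp(t)/(-5*exp(2*t) + 2*exp(t) + 7)^2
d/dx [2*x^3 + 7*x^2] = 2*x*(3*x + 7)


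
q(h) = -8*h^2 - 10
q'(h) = -16*h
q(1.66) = -32.04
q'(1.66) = -26.56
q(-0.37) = -11.10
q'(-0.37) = 5.92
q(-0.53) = -12.25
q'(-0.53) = 8.48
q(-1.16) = -20.76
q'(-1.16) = 18.56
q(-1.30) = -23.52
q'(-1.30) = 20.80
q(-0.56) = -12.51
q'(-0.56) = 8.96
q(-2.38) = -55.32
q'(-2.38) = 38.08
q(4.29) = -157.23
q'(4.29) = -68.64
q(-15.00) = -1810.00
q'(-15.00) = 240.00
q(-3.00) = -82.00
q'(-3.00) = 48.00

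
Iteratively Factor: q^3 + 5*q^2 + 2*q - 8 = (q + 2)*(q^2 + 3*q - 4) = (q - 1)*(q + 2)*(q + 4)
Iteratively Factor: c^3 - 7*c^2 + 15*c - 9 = (c - 3)*(c^2 - 4*c + 3) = (c - 3)^2*(c - 1)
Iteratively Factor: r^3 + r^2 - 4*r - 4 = (r - 2)*(r^2 + 3*r + 2) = (r - 2)*(r + 2)*(r + 1)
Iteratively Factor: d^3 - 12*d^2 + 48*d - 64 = (d - 4)*(d^2 - 8*d + 16) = (d - 4)^2*(d - 4)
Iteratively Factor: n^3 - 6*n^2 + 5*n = (n - 1)*(n^2 - 5*n) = n*(n - 1)*(n - 5)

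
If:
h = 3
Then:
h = 3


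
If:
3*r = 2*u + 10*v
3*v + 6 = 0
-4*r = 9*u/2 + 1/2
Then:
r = -182/43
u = 157/43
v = -2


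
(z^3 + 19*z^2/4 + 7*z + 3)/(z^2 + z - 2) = (4*z^2 + 11*z + 6)/(4*(z - 1))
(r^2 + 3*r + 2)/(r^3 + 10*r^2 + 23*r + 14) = 1/(r + 7)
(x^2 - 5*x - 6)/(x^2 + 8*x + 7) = (x - 6)/(x + 7)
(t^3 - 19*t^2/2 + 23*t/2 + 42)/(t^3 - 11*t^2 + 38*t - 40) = (2*t^2 - 11*t - 21)/(2*(t^2 - 7*t + 10))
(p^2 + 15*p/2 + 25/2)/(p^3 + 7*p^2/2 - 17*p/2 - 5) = (2*p + 5)/(2*p^2 - 3*p - 2)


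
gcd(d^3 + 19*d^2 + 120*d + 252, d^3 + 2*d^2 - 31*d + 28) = d + 7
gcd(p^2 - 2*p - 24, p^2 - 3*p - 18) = p - 6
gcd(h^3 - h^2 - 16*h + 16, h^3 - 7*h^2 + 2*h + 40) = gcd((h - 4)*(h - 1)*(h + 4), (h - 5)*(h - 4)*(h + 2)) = h - 4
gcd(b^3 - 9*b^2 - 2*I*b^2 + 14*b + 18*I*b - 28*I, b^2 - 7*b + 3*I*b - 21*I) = b - 7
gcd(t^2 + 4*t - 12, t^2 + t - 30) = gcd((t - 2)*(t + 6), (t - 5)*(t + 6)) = t + 6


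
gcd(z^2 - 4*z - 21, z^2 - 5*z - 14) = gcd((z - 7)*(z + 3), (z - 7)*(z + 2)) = z - 7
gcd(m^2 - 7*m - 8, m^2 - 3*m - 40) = m - 8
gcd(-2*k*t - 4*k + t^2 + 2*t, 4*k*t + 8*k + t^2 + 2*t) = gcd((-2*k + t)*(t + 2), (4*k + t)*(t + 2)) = t + 2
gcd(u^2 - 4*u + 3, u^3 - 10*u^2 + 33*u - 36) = u - 3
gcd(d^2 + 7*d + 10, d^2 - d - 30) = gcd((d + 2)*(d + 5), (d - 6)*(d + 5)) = d + 5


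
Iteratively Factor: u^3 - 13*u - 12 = (u - 4)*(u^2 + 4*u + 3) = (u - 4)*(u + 1)*(u + 3)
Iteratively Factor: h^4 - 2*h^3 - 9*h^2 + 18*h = (h + 3)*(h^3 - 5*h^2 + 6*h) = h*(h + 3)*(h^2 - 5*h + 6) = h*(h - 3)*(h + 3)*(h - 2)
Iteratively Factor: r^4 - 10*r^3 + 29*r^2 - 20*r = (r - 5)*(r^3 - 5*r^2 + 4*r) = (r - 5)*(r - 4)*(r^2 - r) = r*(r - 5)*(r - 4)*(r - 1)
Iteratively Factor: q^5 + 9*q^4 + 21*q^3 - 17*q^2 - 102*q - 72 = (q - 2)*(q^4 + 11*q^3 + 43*q^2 + 69*q + 36) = (q - 2)*(q + 3)*(q^3 + 8*q^2 + 19*q + 12) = (q - 2)*(q + 3)^2*(q^2 + 5*q + 4) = (q - 2)*(q + 3)^2*(q + 4)*(q + 1)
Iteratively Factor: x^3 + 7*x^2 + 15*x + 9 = (x + 3)*(x^2 + 4*x + 3) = (x + 3)^2*(x + 1)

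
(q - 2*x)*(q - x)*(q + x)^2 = q^4 - q^3*x - 3*q^2*x^2 + q*x^3 + 2*x^4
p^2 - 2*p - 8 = (p - 4)*(p + 2)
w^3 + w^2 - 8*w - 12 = (w - 3)*(w + 2)^2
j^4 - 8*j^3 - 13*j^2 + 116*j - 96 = (j - 8)*(j - 3)*(j - 1)*(j + 4)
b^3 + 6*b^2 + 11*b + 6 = (b + 1)*(b + 2)*(b + 3)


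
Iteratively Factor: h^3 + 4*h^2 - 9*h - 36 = (h + 4)*(h^2 - 9) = (h + 3)*(h + 4)*(h - 3)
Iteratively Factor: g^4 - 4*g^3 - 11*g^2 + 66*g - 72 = (g - 3)*(g^3 - g^2 - 14*g + 24) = (g - 3)^2*(g^2 + 2*g - 8) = (g - 3)^2*(g + 4)*(g - 2)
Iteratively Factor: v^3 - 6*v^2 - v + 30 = (v - 3)*(v^2 - 3*v - 10) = (v - 3)*(v + 2)*(v - 5)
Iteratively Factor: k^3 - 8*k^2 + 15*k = (k - 5)*(k^2 - 3*k) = (k - 5)*(k - 3)*(k)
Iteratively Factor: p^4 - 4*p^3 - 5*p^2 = (p - 5)*(p^3 + p^2) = (p - 5)*(p + 1)*(p^2) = p*(p - 5)*(p + 1)*(p)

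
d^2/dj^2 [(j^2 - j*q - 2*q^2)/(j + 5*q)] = 56*q^2/(j^3 + 15*j^2*q + 75*j*q^2 + 125*q^3)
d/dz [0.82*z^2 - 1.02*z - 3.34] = 1.64*z - 1.02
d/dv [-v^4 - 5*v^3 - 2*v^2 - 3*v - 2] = -4*v^3 - 15*v^2 - 4*v - 3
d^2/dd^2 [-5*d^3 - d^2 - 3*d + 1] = -30*d - 2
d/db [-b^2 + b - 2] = 1 - 2*b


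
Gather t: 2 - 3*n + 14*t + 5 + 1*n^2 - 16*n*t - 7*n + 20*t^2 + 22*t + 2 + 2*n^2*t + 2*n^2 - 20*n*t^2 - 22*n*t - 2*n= 3*n^2 - 12*n + t^2*(20 - 20*n) + t*(2*n^2 - 38*n + 36) + 9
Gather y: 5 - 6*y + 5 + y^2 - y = y^2 - 7*y + 10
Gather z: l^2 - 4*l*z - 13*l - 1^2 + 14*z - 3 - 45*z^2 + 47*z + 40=l^2 - 13*l - 45*z^2 + z*(61 - 4*l) + 36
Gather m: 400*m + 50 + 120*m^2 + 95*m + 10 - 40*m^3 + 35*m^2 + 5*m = -40*m^3 + 155*m^2 + 500*m + 60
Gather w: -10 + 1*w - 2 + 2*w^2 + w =2*w^2 + 2*w - 12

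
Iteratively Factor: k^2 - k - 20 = (k + 4)*(k - 5)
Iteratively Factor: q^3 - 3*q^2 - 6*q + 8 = (q + 2)*(q^2 - 5*q + 4) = (q - 4)*(q + 2)*(q - 1)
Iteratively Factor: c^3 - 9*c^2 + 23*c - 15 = (c - 5)*(c^2 - 4*c + 3) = (c - 5)*(c - 1)*(c - 3)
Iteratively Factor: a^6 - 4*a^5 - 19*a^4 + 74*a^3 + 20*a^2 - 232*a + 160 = (a - 2)*(a^5 - 2*a^4 - 23*a^3 + 28*a^2 + 76*a - 80) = (a - 2)*(a + 2)*(a^4 - 4*a^3 - 15*a^2 + 58*a - 40) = (a - 2)*(a - 1)*(a + 2)*(a^3 - 3*a^2 - 18*a + 40) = (a - 5)*(a - 2)*(a - 1)*(a + 2)*(a^2 + 2*a - 8) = (a - 5)*(a - 2)^2*(a - 1)*(a + 2)*(a + 4)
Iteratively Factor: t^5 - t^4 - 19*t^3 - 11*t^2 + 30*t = (t + 3)*(t^4 - 4*t^3 - 7*t^2 + 10*t) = (t + 2)*(t + 3)*(t^3 - 6*t^2 + 5*t) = (t - 5)*(t + 2)*(t + 3)*(t^2 - t) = t*(t - 5)*(t + 2)*(t + 3)*(t - 1)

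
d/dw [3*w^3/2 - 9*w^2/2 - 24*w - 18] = 9*w^2/2 - 9*w - 24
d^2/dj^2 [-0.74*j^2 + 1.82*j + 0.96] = -1.48000000000000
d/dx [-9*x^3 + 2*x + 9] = 2 - 27*x^2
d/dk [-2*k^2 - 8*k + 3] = -4*k - 8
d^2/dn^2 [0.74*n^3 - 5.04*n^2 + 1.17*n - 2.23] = 4.44*n - 10.08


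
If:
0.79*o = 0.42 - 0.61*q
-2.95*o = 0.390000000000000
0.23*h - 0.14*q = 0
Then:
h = 0.52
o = -0.13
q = 0.86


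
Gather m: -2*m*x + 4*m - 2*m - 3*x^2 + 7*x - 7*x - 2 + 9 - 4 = m*(2 - 2*x) - 3*x^2 + 3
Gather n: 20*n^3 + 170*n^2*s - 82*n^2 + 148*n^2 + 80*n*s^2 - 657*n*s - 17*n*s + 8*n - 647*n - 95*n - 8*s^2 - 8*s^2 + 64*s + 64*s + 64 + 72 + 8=20*n^3 + n^2*(170*s + 66) + n*(80*s^2 - 674*s - 734) - 16*s^2 + 128*s + 144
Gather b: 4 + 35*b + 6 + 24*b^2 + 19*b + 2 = 24*b^2 + 54*b + 12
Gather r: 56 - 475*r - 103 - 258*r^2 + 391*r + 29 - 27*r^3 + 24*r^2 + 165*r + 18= -27*r^3 - 234*r^2 + 81*r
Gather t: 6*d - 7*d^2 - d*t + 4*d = -7*d^2 - d*t + 10*d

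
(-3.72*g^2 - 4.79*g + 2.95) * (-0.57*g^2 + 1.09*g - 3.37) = 2.1204*g^4 - 1.3245*g^3 + 5.6338*g^2 + 19.3578*g - 9.9415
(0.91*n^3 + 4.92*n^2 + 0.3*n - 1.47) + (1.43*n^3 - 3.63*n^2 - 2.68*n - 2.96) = 2.34*n^3 + 1.29*n^2 - 2.38*n - 4.43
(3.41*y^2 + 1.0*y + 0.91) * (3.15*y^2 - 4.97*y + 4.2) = 10.7415*y^4 - 13.7977*y^3 + 12.2185*y^2 - 0.322699999999999*y + 3.822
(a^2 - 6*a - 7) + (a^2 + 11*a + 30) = 2*a^2 + 5*a + 23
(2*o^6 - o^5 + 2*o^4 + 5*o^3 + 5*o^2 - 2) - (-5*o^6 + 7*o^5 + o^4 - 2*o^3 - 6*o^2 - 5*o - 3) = 7*o^6 - 8*o^5 + o^4 + 7*o^3 + 11*o^2 + 5*o + 1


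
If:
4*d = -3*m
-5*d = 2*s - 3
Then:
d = 3/5 - 2*s/5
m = 8*s/15 - 4/5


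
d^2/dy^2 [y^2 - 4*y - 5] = 2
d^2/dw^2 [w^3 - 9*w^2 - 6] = 6*w - 18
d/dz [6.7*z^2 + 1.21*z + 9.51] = 13.4*z + 1.21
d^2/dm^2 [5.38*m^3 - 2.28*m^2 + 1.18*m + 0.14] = 32.28*m - 4.56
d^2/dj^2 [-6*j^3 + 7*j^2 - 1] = 14 - 36*j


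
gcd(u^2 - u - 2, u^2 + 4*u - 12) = u - 2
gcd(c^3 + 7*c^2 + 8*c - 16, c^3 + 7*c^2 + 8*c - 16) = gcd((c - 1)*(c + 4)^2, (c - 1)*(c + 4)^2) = c^3 + 7*c^2 + 8*c - 16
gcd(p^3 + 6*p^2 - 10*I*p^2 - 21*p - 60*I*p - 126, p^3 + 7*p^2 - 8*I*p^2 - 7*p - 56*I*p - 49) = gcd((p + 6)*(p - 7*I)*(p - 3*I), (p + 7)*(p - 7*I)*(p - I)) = p - 7*I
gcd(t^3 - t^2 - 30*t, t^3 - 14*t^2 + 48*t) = t^2 - 6*t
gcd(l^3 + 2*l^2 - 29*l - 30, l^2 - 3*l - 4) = l + 1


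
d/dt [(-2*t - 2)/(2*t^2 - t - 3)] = 4/(4*t^2 - 12*t + 9)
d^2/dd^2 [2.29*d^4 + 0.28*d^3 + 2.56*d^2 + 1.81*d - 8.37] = 27.48*d^2 + 1.68*d + 5.12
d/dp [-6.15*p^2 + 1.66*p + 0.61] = 1.66 - 12.3*p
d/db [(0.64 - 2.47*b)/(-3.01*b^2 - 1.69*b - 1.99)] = (-7.4347*b^2 + 3.8528*b + 5.9969)/(9.0601*b^4 + 10.1738*b^3 + 14.8359*b^2 + 6.7262*b + 3.9601)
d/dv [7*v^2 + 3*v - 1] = 14*v + 3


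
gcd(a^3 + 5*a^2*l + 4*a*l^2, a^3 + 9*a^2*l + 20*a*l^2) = a^2 + 4*a*l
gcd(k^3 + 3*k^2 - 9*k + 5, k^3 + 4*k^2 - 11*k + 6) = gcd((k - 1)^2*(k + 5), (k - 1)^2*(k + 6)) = k^2 - 2*k + 1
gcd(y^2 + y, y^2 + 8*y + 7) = y + 1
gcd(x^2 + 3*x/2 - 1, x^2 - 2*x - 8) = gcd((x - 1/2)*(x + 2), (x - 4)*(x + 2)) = x + 2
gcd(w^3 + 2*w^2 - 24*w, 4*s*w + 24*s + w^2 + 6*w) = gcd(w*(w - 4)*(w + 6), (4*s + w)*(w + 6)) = w + 6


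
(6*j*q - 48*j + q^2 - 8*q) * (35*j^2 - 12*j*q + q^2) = 210*j^3*q - 1680*j^3 - 37*j^2*q^2 + 296*j^2*q - 6*j*q^3 + 48*j*q^2 + q^4 - 8*q^3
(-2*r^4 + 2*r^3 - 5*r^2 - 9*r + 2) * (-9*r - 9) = 18*r^5 + 27*r^3 + 126*r^2 + 63*r - 18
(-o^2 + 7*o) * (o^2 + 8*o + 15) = -o^4 - o^3 + 41*o^2 + 105*o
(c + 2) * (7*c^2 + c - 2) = 7*c^3 + 15*c^2 - 4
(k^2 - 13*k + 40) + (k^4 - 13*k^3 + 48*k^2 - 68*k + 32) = k^4 - 13*k^3 + 49*k^2 - 81*k + 72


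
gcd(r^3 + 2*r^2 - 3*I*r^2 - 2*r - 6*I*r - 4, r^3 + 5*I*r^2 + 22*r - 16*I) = r^2 - 3*I*r - 2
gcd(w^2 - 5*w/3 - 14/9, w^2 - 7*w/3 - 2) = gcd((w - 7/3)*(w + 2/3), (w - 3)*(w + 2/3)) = w + 2/3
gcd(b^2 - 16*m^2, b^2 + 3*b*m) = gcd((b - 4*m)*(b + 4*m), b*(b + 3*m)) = 1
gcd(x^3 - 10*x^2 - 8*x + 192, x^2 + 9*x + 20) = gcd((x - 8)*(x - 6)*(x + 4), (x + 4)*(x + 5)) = x + 4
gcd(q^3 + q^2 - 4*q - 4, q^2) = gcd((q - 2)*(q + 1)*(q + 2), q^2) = 1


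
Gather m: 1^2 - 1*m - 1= -m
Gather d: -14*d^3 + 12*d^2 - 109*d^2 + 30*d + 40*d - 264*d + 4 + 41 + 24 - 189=-14*d^3 - 97*d^2 - 194*d - 120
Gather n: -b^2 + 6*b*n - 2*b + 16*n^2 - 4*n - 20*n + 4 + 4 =-b^2 - 2*b + 16*n^2 + n*(6*b - 24) + 8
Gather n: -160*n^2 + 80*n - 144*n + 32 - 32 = -160*n^2 - 64*n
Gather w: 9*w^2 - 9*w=9*w^2 - 9*w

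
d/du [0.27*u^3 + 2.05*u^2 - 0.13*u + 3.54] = 0.81*u^2 + 4.1*u - 0.13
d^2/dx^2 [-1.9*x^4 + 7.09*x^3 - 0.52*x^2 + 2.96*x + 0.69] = -22.8*x^2 + 42.54*x - 1.04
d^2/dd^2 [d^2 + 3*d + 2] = 2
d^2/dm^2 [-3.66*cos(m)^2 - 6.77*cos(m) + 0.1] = -14.64*sin(m)^2 + 6.77*cos(m) + 7.32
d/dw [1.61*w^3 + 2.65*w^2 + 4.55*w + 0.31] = 4.83*w^2 + 5.3*w + 4.55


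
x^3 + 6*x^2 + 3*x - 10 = (x - 1)*(x + 2)*(x + 5)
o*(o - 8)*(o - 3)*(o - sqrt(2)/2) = o^4 - 11*o^3 - sqrt(2)*o^3/2 + 11*sqrt(2)*o^2/2 + 24*o^2 - 12*sqrt(2)*o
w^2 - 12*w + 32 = (w - 8)*(w - 4)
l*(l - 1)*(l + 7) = l^3 + 6*l^2 - 7*l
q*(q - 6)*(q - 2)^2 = q^4 - 10*q^3 + 28*q^2 - 24*q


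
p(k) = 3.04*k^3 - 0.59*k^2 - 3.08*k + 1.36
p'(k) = 9.12*k^2 - 1.18*k - 3.08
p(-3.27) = -101.17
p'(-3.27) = 98.30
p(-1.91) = -16.09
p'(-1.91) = 32.44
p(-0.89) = 1.49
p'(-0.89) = 5.19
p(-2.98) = -75.15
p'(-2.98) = 81.43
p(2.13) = 21.50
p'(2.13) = 35.78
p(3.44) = 107.53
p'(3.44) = 100.78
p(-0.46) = 2.36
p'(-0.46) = -0.61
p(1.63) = 7.94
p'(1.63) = 19.23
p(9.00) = 2142.01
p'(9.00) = 725.02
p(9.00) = 2142.01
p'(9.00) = 725.02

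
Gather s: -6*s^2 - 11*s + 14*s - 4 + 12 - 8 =-6*s^2 + 3*s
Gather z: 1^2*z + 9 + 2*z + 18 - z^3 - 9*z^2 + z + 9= -z^3 - 9*z^2 + 4*z + 36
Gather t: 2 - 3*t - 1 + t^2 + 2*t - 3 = t^2 - t - 2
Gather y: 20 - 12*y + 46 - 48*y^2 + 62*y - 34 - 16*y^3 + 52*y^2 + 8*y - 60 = -16*y^3 + 4*y^2 + 58*y - 28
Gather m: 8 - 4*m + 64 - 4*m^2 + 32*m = -4*m^2 + 28*m + 72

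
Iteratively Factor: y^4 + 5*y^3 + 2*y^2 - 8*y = (y + 4)*(y^3 + y^2 - 2*y) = (y - 1)*(y + 4)*(y^2 + 2*y) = (y - 1)*(y + 2)*(y + 4)*(y)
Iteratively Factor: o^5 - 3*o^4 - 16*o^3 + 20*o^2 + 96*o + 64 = (o + 2)*(o^4 - 5*o^3 - 6*o^2 + 32*o + 32) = (o - 4)*(o + 2)*(o^3 - o^2 - 10*o - 8) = (o - 4)^2*(o + 2)*(o^2 + 3*o + 2) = (o - 4)^2*(o + 1)*(o + 2)*(o + 2)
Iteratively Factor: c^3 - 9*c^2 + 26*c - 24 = (c - 4)*(c^2 - 5*c + 6) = (c - 4)*(c - 2)*(c - 3)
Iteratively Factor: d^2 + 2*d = (d)*(d + 2)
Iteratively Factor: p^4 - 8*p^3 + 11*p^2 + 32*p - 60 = (p + 2)*(p^3 - 10*p^2 + 31*p - 30) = (p - 3)*(p + 2)*(p^2 - 7*p + 10) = (p - 5)*(p - 3)*(p + 2)*(p - 2)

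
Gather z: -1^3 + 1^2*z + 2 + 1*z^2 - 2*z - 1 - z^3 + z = -z^3 + z^2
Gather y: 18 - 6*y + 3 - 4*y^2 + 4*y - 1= -4*y^2 - 2*y + 20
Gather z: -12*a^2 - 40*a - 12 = -12*a^2 - 40*a - 12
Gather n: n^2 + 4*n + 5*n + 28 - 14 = n^2 + 9*n + 14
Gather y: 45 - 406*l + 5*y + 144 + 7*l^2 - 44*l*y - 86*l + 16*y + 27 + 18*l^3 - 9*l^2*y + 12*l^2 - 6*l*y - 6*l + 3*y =18*l^3 + 19*l^2 - 498*l + y*(-9*l^2 - 50*l + 24) + 216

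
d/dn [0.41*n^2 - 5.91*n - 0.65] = 0.82*n - 5.91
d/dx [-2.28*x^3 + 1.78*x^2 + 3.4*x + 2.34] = -6.84*x^2 + 3.56*x + 3.4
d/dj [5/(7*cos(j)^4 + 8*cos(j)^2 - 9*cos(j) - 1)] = 5*(28*cos(j)^3 + 16*cos(j) - 9)*sin(j)/(7*cos(j)^4 + 8*cos(j)^2 - 9*cos(j) - 1)^2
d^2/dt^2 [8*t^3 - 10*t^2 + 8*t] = 48*t - 20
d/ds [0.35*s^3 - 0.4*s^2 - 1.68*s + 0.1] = 1.05*s^2 - 0.8*s - 1.68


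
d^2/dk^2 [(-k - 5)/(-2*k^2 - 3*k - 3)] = 2*((k + 5)*(4*k + 3)^2 - (6*k + 13)*(2*k^2 + 3*k + 3))/(2*k^2 + 3*k + 3)^3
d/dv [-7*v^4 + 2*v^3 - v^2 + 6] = 2*v*(-14*v^2 + 3*v - 1)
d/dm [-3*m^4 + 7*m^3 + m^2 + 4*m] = -12*m^3 + 21*m^2 + 2*m + 4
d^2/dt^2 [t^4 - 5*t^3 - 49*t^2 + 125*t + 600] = 12*t^2 - 30*t - 98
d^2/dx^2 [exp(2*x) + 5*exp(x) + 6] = (4*exp(x) + 5)*exp(x)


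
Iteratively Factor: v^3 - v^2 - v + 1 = (v + 1)*(v^2 - 2*v + 1) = (v - 1)*(v + 1)*(v - 1)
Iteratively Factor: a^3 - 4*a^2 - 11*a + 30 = (a - 2)*(a^2 - 2*a - 15) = (a - 2)*(a + 3)*(a - 5)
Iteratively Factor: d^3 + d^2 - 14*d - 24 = (d + 3)*(d^2 - 2*d - 8) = (d - 4)*(d + 3)*(d + 2)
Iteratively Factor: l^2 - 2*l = (l - 2)*(l)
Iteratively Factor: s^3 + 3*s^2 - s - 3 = (s + 1)*(s^2 + 2*s - 3) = (s + 1)*(s + 3)*(s - 1)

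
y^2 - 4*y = y*(y - 4)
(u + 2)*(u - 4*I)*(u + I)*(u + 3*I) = u^4 + 2*u^3 + 13*u^2 + 26*u + 12*I*u + 24*I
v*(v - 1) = v^2 - v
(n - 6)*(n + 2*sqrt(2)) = n^2 - 6*n + 2*sqrt(2)*n - 12*sqrt(2)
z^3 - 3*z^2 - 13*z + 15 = (z - 5)*(z - 1)*(z + 3)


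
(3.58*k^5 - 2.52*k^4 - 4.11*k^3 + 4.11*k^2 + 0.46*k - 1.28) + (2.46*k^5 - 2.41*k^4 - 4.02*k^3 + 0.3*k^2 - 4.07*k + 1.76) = 6.04*k^5 - 4.93*k^4 - 8.13*k^3 + 4.41*k^2 - 3.61*k + 0.48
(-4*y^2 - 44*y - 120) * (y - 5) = -4*y^3 - 24*y^2 + 100*y + 600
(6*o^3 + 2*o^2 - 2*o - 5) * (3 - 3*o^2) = -18*o^5 - 6*o^4 + 24*o^3 + 21*o^2 - 6*o - 15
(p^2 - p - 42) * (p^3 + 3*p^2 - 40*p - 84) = p^5 + 2*p^4 - 85*p^3 - 170*p^2 + 1764*p + 3528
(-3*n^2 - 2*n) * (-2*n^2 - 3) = 6*n^4 + 4*n^3 + 9*n^2 + 6*n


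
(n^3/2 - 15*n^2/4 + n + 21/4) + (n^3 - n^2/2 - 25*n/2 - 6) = 3*n^3/2 - 17*n^2/4 - 23*n/2 - 3/4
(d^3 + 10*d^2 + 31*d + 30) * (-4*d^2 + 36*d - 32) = -4*d^5 - 4*d^4 + 204*d^3 + 676*d^2 + 88*d - 960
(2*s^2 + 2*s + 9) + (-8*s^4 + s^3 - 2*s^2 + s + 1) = -8*s^4 + s^3 + 3*s + 10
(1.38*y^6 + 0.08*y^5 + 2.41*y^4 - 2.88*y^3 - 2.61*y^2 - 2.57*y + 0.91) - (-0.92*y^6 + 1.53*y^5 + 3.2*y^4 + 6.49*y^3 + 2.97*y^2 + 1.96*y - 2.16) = 2.3*y^6 - 1.45*y^5 - 0.79*y^4 - 9.37*y^3 - 5.58*y^2 - 4.53*y + 3.07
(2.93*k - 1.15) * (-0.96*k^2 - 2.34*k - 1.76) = -2.8128*k^3 - 5.7522*k^2 - 2.4658*k + 2.024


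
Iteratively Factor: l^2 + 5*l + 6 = (l + 2)*(l + 3)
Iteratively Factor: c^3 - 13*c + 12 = (c - 1)*(c^2 + c - 12) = (c - 1)*(c + 4)*(c - 3)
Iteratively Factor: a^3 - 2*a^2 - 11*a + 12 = (a - 1)*(a^2 - a - 12) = (a - 4)*(a - 1)*(a + 3)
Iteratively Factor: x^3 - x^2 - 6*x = (x + 2)*(x^2 - 3*x) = x*(x + 2)*(x - 3)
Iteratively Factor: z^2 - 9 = (z - 3)*(z + 3)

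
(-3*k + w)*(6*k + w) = -18*k^2 + 3*k*w + w^2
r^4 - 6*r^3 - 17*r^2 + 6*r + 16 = (r - 8)*(r - 1)*(r + 1)*(r + 2)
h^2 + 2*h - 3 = (h - 1)*(h + 3)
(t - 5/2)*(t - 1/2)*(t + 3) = t^3 - 31*t/4 + 15/4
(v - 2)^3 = v^3 - 6*v^2 + 12*v - 8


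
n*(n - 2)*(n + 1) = n^3 - n^2 - 2*n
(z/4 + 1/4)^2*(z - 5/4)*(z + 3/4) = z^4/16 + 3*z^3/32 - 15*z^2/256 - 19*z/128 - 15/256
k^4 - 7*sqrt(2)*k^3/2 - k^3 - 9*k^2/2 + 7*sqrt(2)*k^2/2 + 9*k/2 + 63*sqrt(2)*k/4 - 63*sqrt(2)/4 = (k - 1)*(k - 7*sqrt(2)/2)*(k - 3*sqrt(2)/2)*(k + 3*sqrt(2)/2)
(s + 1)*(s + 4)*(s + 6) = s^3 + 11*s^2 + 34*s + 24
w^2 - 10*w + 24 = (w - 6)*(w - 4)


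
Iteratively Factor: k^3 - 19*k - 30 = (k - 5)*(k^2 + 5*k + 6) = (k - 5)*(k + 3)*(k + 2)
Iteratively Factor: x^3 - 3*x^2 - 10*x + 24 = (x - 4)*(x^2 + x - 6) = (x - 4)*(x - 2)*(x + 3)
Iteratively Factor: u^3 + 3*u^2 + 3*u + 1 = (u + 1)*(u^2 + 2*u + 1) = (u + 1)^2*(u + 1)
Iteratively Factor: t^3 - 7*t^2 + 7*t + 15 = (t - 3)*(t^2 - 4*t - 5) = (t - 5)*(t - 3)*(t + 1)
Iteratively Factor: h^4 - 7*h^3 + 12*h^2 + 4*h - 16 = (h - 2)*(h^3 - 5*h^2 + 2*h + 8) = (h - 4)*(h - 2)*(h^2 - h - 2) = (h - 4)*(h - 2)^2*(h + 1)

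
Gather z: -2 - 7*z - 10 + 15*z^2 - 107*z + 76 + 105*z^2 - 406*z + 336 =120*z^2 - 520*z + 400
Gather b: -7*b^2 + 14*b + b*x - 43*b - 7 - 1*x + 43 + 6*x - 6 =-7*b^2 + b*(x - 29) + 5*x + 30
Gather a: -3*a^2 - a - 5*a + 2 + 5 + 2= -3*a^2 - 6*a + 9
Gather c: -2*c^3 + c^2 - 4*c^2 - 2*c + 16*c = -2*c^3 - 3*c^2 + 14*c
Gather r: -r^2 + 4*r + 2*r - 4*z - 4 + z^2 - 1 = -r^2 + 6*r + z^2 - 4*z - 5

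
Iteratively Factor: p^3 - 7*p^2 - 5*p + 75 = (p - 5)*(p^2 - 2*p - 15) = (p - 5)^2*(p + 3)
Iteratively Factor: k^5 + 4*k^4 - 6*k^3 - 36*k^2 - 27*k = (k + 1)*(k^4 + 3*k^3 - 9*k^2 - 27*k) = (k + 1)*(k + 3)*(k^3 - 9*k) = (k - 3)*(k + 1)*(k + 3)*(k^2 + 3*k) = k*(k - 3)*(k + 1)*(k + 3)*(k + 3)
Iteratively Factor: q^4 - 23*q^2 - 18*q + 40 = (q - 1)*(q^3 + q^2 - 22*q - 40) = (q - 1)*(q + 4)*(q^2 - 3*q - 10) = (q - 5)*(q - 1)*(q + 4)*(q + 2)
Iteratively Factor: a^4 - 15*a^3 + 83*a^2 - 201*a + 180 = (a - 4)*(a^3 - 11*a^2 + 39*a - 45) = (a - 4)*(a - 3)*(a^2 - 8*a + 15) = (a - 5)*(a - 4)*(a - 3)*(a - 3)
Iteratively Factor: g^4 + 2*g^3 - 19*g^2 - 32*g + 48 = (g + 4)*(g^3 - 2*g^2 - 11*g + 12) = (g - 4)*(g + 4)*(g^2 + 2*g - 3) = (g - 4)*(g + 3)*(g + 4)*(g - 1)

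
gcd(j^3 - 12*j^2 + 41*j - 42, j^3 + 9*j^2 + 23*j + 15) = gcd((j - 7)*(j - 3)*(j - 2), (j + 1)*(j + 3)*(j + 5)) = 1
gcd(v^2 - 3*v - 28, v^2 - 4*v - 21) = v - 7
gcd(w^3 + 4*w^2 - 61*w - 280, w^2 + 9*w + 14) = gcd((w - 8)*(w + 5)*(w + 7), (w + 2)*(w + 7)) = w + 7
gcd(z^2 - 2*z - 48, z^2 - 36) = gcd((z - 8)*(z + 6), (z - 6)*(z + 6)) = z + 6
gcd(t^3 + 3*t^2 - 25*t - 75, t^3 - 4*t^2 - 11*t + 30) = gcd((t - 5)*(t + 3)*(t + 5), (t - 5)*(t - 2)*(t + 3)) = t^2 - 2*t - 15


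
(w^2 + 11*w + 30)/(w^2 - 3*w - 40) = (w + 6)/(w - 8)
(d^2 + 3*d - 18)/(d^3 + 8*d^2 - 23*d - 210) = (d - 3)/(d^2 + 2*d - 35)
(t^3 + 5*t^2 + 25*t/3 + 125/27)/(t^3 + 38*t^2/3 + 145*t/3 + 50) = (9*t^2 + 30*t + 25)/(9*(t^2 + 11*t + 30))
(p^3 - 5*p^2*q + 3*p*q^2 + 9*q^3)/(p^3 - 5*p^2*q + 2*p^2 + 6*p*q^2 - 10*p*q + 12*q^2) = (p^2 - 2*p*q - 3*q^2)/(p^2 - 2*p*q + 2*p - 4*q)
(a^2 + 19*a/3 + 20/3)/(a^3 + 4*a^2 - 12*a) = (3*a^2 + 19*a + 20)/(3*a*(a^2 + 4*a - 12))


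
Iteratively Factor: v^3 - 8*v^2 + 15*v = (v)*(v^2 - 8*v + 15) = v*(v - 3)*(v - 5)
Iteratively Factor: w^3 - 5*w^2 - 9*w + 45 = (w + 3)*(w^2 - 8*w + 15) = (w - 3)*(w + 3)*(w - 5)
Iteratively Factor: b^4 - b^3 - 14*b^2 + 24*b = (b - 2)*(b^3 + b^2 - 12*b) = (b - 3)*(b - 2)*(b^2 + 4*b) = b*(b - 3)*(b - 2)*(b + 4)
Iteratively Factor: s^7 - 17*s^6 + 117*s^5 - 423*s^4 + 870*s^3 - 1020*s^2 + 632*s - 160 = (s - 2)*(s^6 - 15*s^5 + 87*s^4 - 249*s^3 + 372*s^2 - 276*s + 80) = (s - 5)*(s - 2)*(s^5 - 10*s^4 + 37*s^3 - 64*s^2 + 52*s - 16) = (s - 5)*(s - 2)^2*(s^4 - 8*s^3 + 21*s^2 - 22*s + 8) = (s - 5)*(s - 2)^3*(s^3 - 6*s^2 + 9*s - 4) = (s - 5)*(s - 2)^3*(s - 1)*(s^2 - 5*s + 4) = (s - 5)*(s - 2)^3*(s - 1)^2*(s - 4)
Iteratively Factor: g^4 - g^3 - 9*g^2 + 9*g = (g - 1)*(g^3 - 9*g) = (g - 1)*(g + 3)*(g^2 - 3*g) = (g - 3)*(g - 1)*(g + 3)*(g)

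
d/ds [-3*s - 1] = -3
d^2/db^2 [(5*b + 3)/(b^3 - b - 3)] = 2*(-(5*b + 3)*(3*b^2 - 1)^2 + (-15*b^2 - 3*b*(5*b + 3) + 5)*(-b^3 + b + 3))/(-b^3 + b + 3)^3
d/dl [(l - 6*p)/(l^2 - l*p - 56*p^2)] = (l^2 - l*p - 56*p^2 - (l - 6*p)*(2*l - p))/(-l^2 + l*p + 56*p^2)^2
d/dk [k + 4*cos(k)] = 1 - 4*sin(k)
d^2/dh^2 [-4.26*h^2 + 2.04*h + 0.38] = -8.52000000000000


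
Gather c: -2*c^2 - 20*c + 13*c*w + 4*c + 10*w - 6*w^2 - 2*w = -2*c^2 + c*(13*w - 16) - 6*w^2 + 8*w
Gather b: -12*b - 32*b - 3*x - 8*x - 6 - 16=-44*b - 11*x - 22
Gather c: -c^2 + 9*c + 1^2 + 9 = -c^2 + 9*c + 10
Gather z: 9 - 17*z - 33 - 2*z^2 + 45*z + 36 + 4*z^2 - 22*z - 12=2*z^2 + 6*z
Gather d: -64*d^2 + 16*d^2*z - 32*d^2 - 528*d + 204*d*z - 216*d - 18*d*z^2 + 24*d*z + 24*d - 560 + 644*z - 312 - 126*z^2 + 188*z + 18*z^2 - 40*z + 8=d^2*(16*z - 96) + d*(-18*z^2 + 228*z - 720) - 108*z^2 + 792*z - 864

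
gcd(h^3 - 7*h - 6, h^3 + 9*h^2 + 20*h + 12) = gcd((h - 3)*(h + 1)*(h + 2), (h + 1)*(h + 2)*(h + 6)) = h^2 + 3*h + 2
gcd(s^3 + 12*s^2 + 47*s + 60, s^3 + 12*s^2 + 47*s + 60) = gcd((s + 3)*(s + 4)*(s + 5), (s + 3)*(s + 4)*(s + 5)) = s^3 + 12*s^2 + 47*s + 60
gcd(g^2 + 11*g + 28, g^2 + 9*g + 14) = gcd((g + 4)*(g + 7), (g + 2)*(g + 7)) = g + 7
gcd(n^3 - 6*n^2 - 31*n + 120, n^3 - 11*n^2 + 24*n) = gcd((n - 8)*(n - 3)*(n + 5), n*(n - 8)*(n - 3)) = n^2 - 11*n + 24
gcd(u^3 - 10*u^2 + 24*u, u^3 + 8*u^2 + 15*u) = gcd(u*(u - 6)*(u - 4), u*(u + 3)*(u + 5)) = u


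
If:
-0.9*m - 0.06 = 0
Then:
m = -0.07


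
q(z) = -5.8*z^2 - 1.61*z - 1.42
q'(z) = -11.6*z - 1.61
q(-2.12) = -24.07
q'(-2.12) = 22.98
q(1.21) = -11.86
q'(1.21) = -15.65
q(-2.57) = -35.59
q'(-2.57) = 28.20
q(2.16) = -31.96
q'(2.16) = -26.67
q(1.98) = -27.35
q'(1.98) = -24.58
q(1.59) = -18.64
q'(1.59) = -20.05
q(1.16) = -11.09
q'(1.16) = -15.07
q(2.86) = -53.47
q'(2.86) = -34.79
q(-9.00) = -456.73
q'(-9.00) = 102.79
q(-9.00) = -456.73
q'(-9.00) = 102.79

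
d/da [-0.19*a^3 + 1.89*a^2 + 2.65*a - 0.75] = -0.57*a^2 + 3.78*a + 2.65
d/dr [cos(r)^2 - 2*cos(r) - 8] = 2*(1 - cos(r))*sin(r)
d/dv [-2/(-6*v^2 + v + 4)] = 2*(1 - 12*v)/(-6*v^2 + v + 4)^2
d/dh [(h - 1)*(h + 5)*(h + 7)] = 3*h^2 + 22*h + 23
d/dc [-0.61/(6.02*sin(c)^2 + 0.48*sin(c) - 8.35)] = (7.3444*sin(c) + 0.2928)*cos(c)/(6.02*sin(c)^2 + 0.48*sin(c) - 8.35)^2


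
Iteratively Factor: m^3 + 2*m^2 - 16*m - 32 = (m + 4)*(m^2 - 2*m - 8) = (m - 4)*(m + 4)*(m + 2)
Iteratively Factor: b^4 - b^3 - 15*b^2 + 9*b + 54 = (b + 3)*(b^3 - 4*b^2 - 3*b + 18) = (b - 3)*(b + 3)*(b^2 - b - 6) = (b - 3)^2*(b + 3)*(b + 2)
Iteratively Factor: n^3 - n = (n - 1)*(n^2 + n) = n*(n - 1)*(n + 1)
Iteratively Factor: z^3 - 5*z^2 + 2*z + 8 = (z - 2)*(z^2 - 3*z - 4) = (z - 2)*(z + 1)*(z - 4)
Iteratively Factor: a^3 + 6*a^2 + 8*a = (a + 2)*(a^2 + 4*a) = a*(a + 2)*(a + 4)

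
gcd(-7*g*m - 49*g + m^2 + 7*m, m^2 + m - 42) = m + 7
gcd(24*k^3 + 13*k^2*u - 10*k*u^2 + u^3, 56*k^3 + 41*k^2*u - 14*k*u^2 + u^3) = -8*k^2 - 7*k*u + u^2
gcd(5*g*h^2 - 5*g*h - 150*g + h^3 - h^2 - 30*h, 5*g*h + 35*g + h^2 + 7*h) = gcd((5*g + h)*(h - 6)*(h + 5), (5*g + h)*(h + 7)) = 5*g + h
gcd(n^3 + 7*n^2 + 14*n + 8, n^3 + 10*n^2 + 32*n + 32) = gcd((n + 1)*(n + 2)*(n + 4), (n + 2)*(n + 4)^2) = n^2 + 6*n + 8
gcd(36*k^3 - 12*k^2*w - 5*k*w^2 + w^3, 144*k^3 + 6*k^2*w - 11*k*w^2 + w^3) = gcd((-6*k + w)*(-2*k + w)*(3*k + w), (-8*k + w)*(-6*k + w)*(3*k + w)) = -18*k^2 - 3*k*w + w^2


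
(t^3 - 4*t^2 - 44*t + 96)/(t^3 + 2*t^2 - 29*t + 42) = (t^2 - 2*t - 48)/(t^2 + 4*t - 21)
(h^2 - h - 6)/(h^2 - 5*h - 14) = (h - 3)/(h - 7)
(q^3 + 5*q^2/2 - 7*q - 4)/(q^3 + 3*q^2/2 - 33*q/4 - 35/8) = 4*(q^2 + 2*q - 8)/(4*q^2 + 4*q - 35)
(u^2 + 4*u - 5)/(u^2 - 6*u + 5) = (u + 5)/(u - 5)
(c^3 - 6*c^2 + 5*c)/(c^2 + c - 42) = c*(c^2 - 6*c + 5)/(c^2 + c - 42)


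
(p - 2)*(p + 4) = p^2 + 2*p - 8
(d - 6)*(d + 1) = d^2 - 5*d - 6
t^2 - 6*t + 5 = (t - 5)*(t - 1)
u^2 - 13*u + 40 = (u - 8)*(u - 5)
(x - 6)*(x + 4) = x^2 - 2*x - 24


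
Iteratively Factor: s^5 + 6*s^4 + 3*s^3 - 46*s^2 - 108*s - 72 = (s - 3)*(s^4 + 9*s^3 + 30*s^2 + 44*s + 24) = (s - 3)*(s + 2)*(s^3 + 7*s^2 + 16*s + 12) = (s - 3)*(s + 2)*(s + 3)*(s^2 + 4*s + 4) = (s - 3)*(s + 2)^2*(s + 3)*(s + 2)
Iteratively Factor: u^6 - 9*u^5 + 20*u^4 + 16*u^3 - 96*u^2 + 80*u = (u + 2)*(u^5 - 11*u^4 + 42*u^3 - 68*u^2 + 40*u) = u*(u + 2)*(u^4 - 11*u^3 + 42*u^2 - 68*u + 40) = u*(u - 2)*(u + 2)*(u^3 - 9*u^2 + 24*u - 20) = u*(u - 5)*(u - 2)*(u + 2)*(u^2 - 4*u + 4) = u*(u - 5)*(u - 2)^2*(u + 2)*(u - 2)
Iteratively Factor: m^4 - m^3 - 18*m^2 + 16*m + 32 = (m - 4)*(m^3 + 3*m^2 - 6*m - 8) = (m - 4)*(m + 4)*(m^2 - m - 2) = (m - 4)*(m + 1)*(m + 4)*(m - 2)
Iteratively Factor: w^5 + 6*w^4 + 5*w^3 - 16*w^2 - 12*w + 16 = (w + 2)*(w^4 + 4*w^3 - 3*w^2 - 10*w + 8) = (w + 2)^2*(w^3 + 2*w^2 - 7*w + 4) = (w + 2)^2*(w + 4)*(w^2 - 2*w + 1) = (w - 1)*(w + 2)^2*(w + 4)*(w - 1)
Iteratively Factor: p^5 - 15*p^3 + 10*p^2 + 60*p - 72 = (p + 3)*(p^4 - 3*p^3 - 6*p^2 + 28*p - 24) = (p - 2)*(p + 3)*(p^3 - p^2 - 8*p + 12) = (p - 2)^2*(p + 3)*(p^2 + p - 6) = (p - 2)^3*(p + 3)*(p + 3)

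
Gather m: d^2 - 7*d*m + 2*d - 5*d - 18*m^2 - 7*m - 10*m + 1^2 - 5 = d^2 - 3*d - 18*m^2 + m*(-7*d - 17) - 4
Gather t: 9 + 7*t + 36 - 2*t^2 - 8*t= -2*t^2 - t + 45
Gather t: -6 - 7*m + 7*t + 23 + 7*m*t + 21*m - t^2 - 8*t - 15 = 14*m - t^2 + t*(7*m - 1) + 2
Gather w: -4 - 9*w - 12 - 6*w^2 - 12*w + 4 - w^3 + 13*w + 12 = -w^3 - 6*w^2 - 8*w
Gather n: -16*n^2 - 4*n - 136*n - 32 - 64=-16*n^2 - 140*n - 96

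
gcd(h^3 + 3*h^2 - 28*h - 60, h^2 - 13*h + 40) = h - 5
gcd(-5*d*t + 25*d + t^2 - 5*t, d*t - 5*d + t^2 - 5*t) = t - 5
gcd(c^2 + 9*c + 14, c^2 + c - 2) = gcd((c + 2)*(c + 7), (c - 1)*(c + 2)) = c + 2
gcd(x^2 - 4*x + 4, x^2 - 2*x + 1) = 1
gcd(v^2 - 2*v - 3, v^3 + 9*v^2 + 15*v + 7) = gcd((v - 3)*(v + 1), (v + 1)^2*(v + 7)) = v + 1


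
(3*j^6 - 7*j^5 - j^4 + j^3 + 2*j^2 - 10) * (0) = 0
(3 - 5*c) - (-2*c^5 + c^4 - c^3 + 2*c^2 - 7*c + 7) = 2*c^5 - c^4 + c^3 - 2*c^2 + 2*c - 4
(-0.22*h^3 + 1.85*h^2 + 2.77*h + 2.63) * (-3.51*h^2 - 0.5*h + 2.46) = 0.7722*h^5 - 6.3835*h^4 - 11.1889*h^3 - 6.0653*h^2 + 5.4992*h + 6.4698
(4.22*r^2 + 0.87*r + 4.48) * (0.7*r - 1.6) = 2.954*r^3 - 6.143*r^2 + 1.744*r - 7.168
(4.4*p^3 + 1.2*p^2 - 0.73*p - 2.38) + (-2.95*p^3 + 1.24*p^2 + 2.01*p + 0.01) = 1.45*p^3 + 2.44*p^2 + 1.28*p - 2.37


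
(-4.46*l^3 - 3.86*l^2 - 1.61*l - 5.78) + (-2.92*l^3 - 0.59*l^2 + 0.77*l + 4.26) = -7.38*l^3 - 4.45*l^2 - 0.84*l - 1.52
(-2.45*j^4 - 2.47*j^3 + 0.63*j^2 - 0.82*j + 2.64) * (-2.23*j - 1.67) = 5.4635*j^5 + 9.5996*j^4 + 2.72*j^3 + 0.7765*j^2 - 4.5178*j - 4.4088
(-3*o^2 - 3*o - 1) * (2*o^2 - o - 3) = -6*o^4 - 3*o^3 + 10*o^2 + 10*o + 3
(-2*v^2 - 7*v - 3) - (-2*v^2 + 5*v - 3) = -12*v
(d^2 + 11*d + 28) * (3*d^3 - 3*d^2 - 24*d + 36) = 3*d^5 + 30*d^4 + 27*d^3 - 312*d^2 - 276*d + 1008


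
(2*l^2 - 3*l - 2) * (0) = 0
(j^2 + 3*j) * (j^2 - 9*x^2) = j^4 + 3*j^3 - 9*j^2*x^2 - 27*j*x^2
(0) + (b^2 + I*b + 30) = b^2 + I*b + 30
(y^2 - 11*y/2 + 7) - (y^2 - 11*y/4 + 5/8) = 51/8 - 11*y/4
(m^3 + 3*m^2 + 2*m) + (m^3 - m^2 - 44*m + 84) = 2*m^3 + 2*m^2 - 42*m + 84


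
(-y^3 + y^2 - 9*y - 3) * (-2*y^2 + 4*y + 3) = 2*y^5 - 6*y^4 + 19*y^3 - 27*y^2 - 39*y - 9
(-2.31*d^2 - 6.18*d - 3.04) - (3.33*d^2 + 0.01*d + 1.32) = -5.64*d^2 - 6.19*d - 4.36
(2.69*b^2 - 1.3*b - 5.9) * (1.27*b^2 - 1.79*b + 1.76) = 3.4163*b^4 - 6.4661*b^3 - 0.4316*b^2 + 8.273*b - 10.384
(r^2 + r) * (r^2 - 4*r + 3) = r^4 - 3*r^3 - r^2 + 3*r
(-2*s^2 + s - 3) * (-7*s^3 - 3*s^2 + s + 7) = 14*s^5 - s^4 + 16*s^3 - 4*s^2 + 4*s - 21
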